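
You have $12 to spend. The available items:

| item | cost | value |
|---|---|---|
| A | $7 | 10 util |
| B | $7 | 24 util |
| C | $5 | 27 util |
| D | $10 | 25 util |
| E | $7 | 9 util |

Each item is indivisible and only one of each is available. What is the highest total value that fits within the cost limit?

51 util

This is a 0/1 knapsack; check combinations near the capacity.
- B+C: cost 7+5=12, value 24+27=51
- A+C: cost 7+5=12, value 10+27=37
- C+E: cost 5+7=12, value 27+9=36
- C: cost 5, value 27
- D: cost 10, value 25
Best: 51 util.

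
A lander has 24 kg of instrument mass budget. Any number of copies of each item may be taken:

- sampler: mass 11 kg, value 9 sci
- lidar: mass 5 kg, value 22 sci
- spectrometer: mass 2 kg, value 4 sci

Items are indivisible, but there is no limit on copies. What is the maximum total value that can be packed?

Best value-per-unit is lidar at 22/5; filling with it alone gives 4×22 = 88.
Optimal mix: 4×lidar + 2×spectrometer → mass 24, value 96.

96 sci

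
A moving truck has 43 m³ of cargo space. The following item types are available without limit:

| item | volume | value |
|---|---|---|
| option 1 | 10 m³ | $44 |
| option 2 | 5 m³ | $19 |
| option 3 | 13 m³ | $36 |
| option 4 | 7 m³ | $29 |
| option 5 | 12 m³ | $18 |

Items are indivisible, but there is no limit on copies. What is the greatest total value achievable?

Best value-per-unit is option 1 at 44/10; filling with it alone gives 4×44 = 176.
Optimal mix: 3×option 1 + 1×option 2 + 1×option 4 → volume 42, value 180.

$180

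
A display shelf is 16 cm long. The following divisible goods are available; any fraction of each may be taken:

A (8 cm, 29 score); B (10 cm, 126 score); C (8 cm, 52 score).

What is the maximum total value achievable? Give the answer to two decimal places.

Take in order of value per unit:
- B (126/10 per unit): all 10 → value 126, running total 126.00
- C (52/8 per unit): 6 of 8 → value 6×52/8 = 39.0000, running total 165.00
Total 165.00.

165.00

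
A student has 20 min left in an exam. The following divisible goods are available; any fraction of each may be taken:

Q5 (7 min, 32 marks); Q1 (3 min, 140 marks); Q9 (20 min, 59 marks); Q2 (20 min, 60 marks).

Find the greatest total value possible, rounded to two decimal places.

202.00

Take in order of value per unit:
- Q1 (140/3 per unit): all 3 → value 140, running total 140.00
- Q5 (32/7 per unit): all 7 → value 32, running total 172.00
- Q2 (60/20 per unit): 10 of 20 → value 10×60/20 = 30.0000, running total 202.00
Total 202.00.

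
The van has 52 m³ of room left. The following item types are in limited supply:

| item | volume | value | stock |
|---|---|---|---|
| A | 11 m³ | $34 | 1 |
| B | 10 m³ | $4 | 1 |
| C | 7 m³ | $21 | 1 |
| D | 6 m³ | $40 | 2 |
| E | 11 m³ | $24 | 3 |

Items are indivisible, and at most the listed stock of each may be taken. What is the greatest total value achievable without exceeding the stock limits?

Top feasible selections:
- 1×A + 1×C + 2×D + 2×E: volume 52, value 183
- 1×C + 2×D + 3×E: volume 52, value 173
Best: $183.

$183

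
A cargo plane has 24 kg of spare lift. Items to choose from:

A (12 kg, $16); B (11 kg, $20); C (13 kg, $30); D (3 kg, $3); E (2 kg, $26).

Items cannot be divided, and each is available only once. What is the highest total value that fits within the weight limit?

Check high-value combinations within 24 kg:
- C+D+E: weight 13+3+2=18, value 30+3+26=59
- C+E: weight 13+2=15, value 30+26=56
- B+C: weight 11+13=24, value 20+30=50
- B+D+E: weight 11+3+2=16, value 20+3+26=49
Best: $59.

$59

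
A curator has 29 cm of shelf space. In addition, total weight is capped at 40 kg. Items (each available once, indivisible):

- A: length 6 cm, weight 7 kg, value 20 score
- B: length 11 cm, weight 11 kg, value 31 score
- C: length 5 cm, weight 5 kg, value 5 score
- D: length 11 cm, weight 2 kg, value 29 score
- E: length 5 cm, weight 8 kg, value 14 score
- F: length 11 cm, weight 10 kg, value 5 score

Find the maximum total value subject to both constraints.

80 score

Feasible sets respecting both limits:
- A+B+D: length 28, weight 20, value 80
- B+D+E: length 27, weight 21, value 74
- A+B+C+E: length 27, weight 31, value 70
Best: 80 score.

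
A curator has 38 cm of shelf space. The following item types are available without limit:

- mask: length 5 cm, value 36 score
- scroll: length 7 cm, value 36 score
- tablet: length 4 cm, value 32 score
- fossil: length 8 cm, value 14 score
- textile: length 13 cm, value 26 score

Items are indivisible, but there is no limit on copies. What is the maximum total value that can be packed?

296 score

Best value-per-unit is tablet at 32/4; filling with it alone gives 9×32 = 288.
Optimal mix: 2×mask + 7×tablet → length 38, value 296.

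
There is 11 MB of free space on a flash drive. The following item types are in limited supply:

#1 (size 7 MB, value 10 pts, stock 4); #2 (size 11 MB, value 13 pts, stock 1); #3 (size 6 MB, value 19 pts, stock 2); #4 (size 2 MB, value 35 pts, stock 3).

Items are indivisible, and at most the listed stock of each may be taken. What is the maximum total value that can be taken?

105 pts

Best selections within size 11 and stock limits:
- 3×#4: size 6, value 105
- 1×#3 + 2×#4: size 10, value 89
- 1×#1 + 2×#4: size 11, value 80
Best: 105 pts.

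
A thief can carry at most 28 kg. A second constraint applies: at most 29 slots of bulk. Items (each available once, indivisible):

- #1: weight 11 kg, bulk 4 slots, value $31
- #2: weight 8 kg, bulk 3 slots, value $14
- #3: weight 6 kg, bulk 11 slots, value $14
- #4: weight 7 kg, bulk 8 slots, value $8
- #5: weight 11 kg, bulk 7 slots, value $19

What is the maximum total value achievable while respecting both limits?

$64

Feasible sets respecting both limits:
- #1+#3+#5: weight 28, bulk 22, value 64
- #1+#2+#3: weight 25, bulk 18, value 59
- #1+#2+#4: weight 26, bulk 15, value 53
Best: $64.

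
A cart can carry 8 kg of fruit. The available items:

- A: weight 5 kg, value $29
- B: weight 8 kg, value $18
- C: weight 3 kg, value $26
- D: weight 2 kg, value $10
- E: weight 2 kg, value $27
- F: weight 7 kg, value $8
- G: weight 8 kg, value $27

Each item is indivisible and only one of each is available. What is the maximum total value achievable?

$63

Check high-value combinations within 8 kg:
- C+D+E: weight 3+2+2=7, value 26+10+27=63
- A+E: weight 5+2=7, value 29+27=56
- A+C: weight 5+3=8, value 29+26=55
Best: $63.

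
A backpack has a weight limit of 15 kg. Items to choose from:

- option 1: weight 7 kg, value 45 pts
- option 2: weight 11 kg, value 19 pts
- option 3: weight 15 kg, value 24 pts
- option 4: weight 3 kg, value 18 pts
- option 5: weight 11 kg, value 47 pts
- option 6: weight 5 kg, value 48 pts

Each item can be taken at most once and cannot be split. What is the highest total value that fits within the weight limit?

Check high-value combinations within 15 kg:
- option 1+option 4+option 6: weight 7+3+5=15, value 45+18+48=111
- option 1+option 6: weight 7+5=12, value 45+48=93
- option 4+option 6: weight 3+5=8, value 18+48=66
- option 4+option 5: weight 3+11=14, value 18+47=65
Best: 111 pts.

111 pts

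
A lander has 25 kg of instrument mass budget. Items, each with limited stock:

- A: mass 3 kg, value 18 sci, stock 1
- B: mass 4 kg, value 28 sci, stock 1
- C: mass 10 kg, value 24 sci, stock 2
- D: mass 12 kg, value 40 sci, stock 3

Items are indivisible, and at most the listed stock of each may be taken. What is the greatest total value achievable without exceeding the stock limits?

Best selections within mass 25 and stock limits:
- 1×A + 1×B + 1×D: mass 19, value 86
- 1×A + 1×C + 1×D: mass 25, value 82
- 2×D: mass 24, value 80
- 1×B + 2×C: mass 24, value 76
Best: 86 sci.

86 sci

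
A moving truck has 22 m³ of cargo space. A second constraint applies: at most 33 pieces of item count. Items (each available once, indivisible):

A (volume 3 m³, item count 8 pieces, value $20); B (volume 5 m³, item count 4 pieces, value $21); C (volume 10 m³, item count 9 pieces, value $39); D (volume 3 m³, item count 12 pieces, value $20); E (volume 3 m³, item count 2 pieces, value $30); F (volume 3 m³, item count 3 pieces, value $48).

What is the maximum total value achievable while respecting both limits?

Feasible sets respecting both limits:
- A+B+D+E+F: volume 17, item count 29, value 139
- B+C+E+F: volume 21, item count 18, value 138
- A+C+E+F: volume 19, item count 22, value 137
Best: $139.

$139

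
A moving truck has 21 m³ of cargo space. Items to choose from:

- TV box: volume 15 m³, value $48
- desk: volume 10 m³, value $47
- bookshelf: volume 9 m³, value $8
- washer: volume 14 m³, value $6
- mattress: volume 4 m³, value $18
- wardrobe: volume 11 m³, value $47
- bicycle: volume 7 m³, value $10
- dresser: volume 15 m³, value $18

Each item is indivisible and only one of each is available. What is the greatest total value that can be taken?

$94

Check high-value combinations within 21 m³:
- desk+wardrobe: volume 10+11=21, value 47+47=94
- desk+mattress+bicycle: volume 10+4+7=21, value 47+18+10=75
- TV box+mattress: volume 15+4=19, value 48+18=66
- desk+mattress: volume 10+4=14, value 47+18=65
Best: $94.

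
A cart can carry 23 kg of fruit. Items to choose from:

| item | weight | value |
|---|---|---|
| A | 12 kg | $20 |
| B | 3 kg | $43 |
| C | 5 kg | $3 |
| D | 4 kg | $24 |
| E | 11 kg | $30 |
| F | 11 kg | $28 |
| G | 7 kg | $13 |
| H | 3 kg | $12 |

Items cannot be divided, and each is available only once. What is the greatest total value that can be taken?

Check high-value combinations within 23 kg:
- B+D+E+H: weight 3+4+11+3=21, value 43+24+30+12=109
- B+D+F+H: weight 3+4+11+3=21, value 43+24+28+12=107
- B+C+D+E: weight 3+5+4+11=23, value 43+3+24+30=100
- A+B+D+H: weight 12+3+4+3=22, value 20+43+24+12=99
- B+C+D+F: weight 3+5+4+11=23, value 43+3+24+28=98
Best: $109.

$109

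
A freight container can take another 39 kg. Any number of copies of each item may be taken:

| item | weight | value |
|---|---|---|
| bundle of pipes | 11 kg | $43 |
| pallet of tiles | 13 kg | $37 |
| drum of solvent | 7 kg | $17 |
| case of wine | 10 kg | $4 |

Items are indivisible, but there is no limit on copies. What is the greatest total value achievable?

Best value-per-unit is bundle of pipes at 43/11, and filling with it alone uses weight 3×11=33. No mix of the others beats 3×43 = 129.

$129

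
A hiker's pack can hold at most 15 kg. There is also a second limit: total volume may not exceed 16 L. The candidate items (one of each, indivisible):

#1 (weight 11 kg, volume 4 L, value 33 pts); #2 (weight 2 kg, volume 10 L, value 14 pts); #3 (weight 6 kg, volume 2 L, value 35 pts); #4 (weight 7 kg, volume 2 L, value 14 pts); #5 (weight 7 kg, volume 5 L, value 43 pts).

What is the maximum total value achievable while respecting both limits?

Feasible sets respecting both limits:
- #3+#5: weight 13, volume 7, value 78
- #2+#3+#4: weight 15, volume 14, value 63
- #2+#5: weight 9, volume 15, value 57
Best: 78 pts.

78 pts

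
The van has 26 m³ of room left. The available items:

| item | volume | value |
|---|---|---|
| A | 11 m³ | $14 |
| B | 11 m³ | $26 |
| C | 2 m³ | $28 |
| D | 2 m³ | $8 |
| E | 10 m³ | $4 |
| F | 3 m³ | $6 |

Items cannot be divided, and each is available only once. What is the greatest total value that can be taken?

$76

Check high-value combinations within 26 m³:
- A+B+C+D: volume 11+11+2+2=26, value 14+26+28+8=76
- B+C+D+F: volume 11+2+2+3=18, value 26+28+8+6=68
- A+B+C: volume 11+11+2=24, value 14+26+28=68
- B+C+D+E: volume 11+2+2+10=25, value 26+28+8+4=66
- B+C+E+F: volume 11+2+10+3=26, value 26+28+4+6=64
Best: $76.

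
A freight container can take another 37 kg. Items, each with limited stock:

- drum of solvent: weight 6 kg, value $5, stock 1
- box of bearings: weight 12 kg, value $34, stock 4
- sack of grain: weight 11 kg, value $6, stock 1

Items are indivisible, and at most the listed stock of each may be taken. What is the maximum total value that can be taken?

$102

Top feasible selections:
- 3×box of bearings: weight 36, value 102
- 2×box of bearings + 1×sack of grain: weight 35, value 74
Best: $102.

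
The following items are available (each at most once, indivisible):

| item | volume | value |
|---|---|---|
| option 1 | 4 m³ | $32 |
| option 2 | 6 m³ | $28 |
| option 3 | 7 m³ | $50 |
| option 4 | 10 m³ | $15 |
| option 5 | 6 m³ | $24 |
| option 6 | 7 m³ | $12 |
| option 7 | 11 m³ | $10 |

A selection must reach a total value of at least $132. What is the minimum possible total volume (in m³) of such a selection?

23

Subsets with value ≥ 132, sorted by total volume:
- option 1+option 2+option 3+option 5: volume 23, value 134
- option 1+option 2+option 3+option 5+option 6: volume 30, value 146
- option 1+option 2+option 3+option 4+option 5: volume 33, value 149
Minimum volume: 23 m³.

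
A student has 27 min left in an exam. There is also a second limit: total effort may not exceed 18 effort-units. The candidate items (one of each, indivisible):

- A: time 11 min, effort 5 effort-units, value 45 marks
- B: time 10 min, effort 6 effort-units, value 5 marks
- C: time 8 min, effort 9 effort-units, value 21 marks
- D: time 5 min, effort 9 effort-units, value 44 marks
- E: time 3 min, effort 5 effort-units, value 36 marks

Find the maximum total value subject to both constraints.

Feasible sets respecting both limits:
- A+D: time 16, effort 14, value 89
- A+B+E: time 24, effort 16, value 86
- A+E: time 14, effort 10, value 81
Best: 89 marks.

89 marks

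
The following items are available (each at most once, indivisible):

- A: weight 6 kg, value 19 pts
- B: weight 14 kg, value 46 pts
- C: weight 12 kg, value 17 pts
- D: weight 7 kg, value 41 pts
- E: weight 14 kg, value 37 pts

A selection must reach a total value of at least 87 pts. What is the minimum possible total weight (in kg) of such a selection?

Subsets with value ≥ 87, sorted by total weight:
- B+D: weight 21, value 87
- A+B+D: weight 27, value 106
Minimum weight: 21 kg.

21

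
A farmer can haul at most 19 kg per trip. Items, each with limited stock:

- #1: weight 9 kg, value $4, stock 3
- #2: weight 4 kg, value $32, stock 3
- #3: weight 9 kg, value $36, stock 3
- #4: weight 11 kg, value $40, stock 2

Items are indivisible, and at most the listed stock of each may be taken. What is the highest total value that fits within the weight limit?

$104

Best selections within weight 19 and stock limits:
- 2×#2 + 1×#4: weight 19, value 104
- 2×#2 + 1×#3: weight 17, value 100
Best: $104.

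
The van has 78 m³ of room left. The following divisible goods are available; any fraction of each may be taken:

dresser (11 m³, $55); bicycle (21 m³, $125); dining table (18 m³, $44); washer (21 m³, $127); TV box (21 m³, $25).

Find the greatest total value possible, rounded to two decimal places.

359.33

Take in order of value per unit:
- washer (127/21 per unit): all 21 → value 127, running total 127.00
- bicycle (125/21 per unit): all 21 → value 125, running total 252.00
- dresser (55/11 per unit): all 11 → value 55, running total 307.00
- dining table (44/18 per unit): all 18 → value 44, running total 351.00
- TV box (25/21 per unit): 7 of 21 → value 7×25/21 = 8.3333, running total 359.33
Total 359.33.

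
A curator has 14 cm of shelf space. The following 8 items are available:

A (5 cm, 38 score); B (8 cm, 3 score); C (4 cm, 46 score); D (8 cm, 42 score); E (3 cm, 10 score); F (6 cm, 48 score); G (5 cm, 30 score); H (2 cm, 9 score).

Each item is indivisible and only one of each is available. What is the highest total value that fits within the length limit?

114 score

Check high-value combinations within 14 cm:
- A+C+G: length 5+4+5=14, value 38+46+30=114
- C+E+F: length 4+3+6=13, value 46+10+48=104
- C+F+H: length 4+6+2=12, value 46+48+9=103
- A+C+E+H: length 5+4+3+2=14, value 38+46+10+9=103
- C+D+H: length 4+8+2=14, value 46+42+9=97
Best: 114 score.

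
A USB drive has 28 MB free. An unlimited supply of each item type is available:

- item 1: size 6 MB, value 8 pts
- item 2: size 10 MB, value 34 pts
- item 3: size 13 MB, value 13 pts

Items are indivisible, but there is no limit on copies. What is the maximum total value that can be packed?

Best value-per-unit is item 2 at 34/10; filling with it alone gives 2×34 = 68.
Optimal mix: 1×item 1 + 2×item 2 → size 26, value 76.

76 pts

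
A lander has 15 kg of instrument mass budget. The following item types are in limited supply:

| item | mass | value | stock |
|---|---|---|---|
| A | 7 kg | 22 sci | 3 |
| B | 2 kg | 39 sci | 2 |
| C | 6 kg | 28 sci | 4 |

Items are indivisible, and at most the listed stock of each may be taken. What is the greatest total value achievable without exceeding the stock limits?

Best selections within mass 15 and stock limits:
- 2×B + 1×C: mass 10, value 106
- 1×A + 2×B: mass 11, value 100
- 1×B + 2×C: mass 14, value 95
Best: 106 sci.

106 sci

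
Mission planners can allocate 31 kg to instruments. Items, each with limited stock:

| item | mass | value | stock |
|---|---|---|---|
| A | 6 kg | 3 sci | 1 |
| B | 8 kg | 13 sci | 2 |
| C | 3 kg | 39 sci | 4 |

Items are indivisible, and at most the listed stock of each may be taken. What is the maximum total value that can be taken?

Best selections within mass 31 and stock limits:
- 2×B + 4×C: mass 28, value 182
- 1×A + 1×B + 4×C: mass 26, value 172
Best: 182 sci.

182 sci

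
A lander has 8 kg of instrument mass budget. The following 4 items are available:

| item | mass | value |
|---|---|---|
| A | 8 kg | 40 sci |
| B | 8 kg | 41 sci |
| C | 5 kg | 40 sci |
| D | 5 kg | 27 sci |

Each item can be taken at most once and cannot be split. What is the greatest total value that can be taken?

Check high-value combinations within 8 kg:
- B: mass 8, value 41
- C: mass 5, value 40
- A: mass 8, value 40
- D: mass 5, value 27
Best: 41 sci.

41 sci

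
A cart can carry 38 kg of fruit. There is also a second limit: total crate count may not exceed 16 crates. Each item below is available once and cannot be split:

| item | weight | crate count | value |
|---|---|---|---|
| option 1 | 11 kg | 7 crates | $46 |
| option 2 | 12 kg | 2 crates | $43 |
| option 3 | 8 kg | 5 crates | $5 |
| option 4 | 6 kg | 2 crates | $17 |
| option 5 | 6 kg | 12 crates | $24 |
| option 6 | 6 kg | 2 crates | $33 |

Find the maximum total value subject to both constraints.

$139

Feasible sets respecting both limits:
- option 1+option 2+option 4+option 6: weight 35, crate count 13, value 139
- option 1+option 2+option 3+option 6: weight 37, crate count 16, value 127
- option 1+option 2+option 6: weight 29, crate count 11, value 122
- option 1+option 2+option 3+option 4: weight 37, crate count 16, value 111
Best: $139.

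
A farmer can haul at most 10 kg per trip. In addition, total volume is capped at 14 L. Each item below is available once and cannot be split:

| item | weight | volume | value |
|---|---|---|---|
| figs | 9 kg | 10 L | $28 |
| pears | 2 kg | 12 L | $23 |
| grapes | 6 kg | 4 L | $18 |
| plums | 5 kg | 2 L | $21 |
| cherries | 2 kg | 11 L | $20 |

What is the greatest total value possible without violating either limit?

$44

Feasible sets respecting both limits:
- pears+plums: weight 7, volume 14, value 44
- plums+cherries: weight 7, volume 13, value 41
- figs: weight 9, volume 10, value 28
- pears: weight 2, volume 12, value 23
Best: $44.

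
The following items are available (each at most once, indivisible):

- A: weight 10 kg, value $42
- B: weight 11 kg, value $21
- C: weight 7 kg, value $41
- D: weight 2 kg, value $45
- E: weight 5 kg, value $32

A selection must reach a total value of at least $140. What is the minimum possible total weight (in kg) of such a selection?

24

Subsets with value ≥ 140, sorted by total weight:
- A+C+D+E: weight 24, value 160
- A+B+D+E: weight 28, value 140
- A+B+C+D: weight 30, value 149
- A+B+C+D+E: weight 35, value 181
Minimum weight: 24 kg.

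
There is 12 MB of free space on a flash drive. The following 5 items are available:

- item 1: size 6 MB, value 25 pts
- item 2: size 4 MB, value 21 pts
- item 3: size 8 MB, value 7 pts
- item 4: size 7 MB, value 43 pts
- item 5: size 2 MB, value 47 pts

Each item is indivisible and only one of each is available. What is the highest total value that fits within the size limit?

93 pts

Check high-value combinations within 12 MB:
- item 1+item 2+item 5: size 6+4+2=12, value 25+21+47=93
- item 4+item 5: size 7+2=9, value 43+47=90
- item 1+item 5: size 6+2=8, value 25+47=72
- item 2+item 5: size 4+2=6, value 21+47=68
Best: 93 pts.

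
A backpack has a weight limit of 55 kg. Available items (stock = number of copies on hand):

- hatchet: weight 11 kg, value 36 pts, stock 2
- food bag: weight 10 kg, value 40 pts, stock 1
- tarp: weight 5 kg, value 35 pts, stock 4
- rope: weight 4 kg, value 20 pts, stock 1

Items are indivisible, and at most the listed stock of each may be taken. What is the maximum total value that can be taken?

Top feasible selections:
- 2×hatchet + 1×food bag + 4×tarp: weight 52, value 252
- 2×hatchet + 1×food bag + 3×tarp + 1×rope: weight 51, value 237
- 1×hatchet + 1×food bag + 4×tarp + 1×rope: weight 45, value 236
- 2×hatchet + 4×tarp + 1×rope: weight 46, value 232
Best: 252 pts.

252 pts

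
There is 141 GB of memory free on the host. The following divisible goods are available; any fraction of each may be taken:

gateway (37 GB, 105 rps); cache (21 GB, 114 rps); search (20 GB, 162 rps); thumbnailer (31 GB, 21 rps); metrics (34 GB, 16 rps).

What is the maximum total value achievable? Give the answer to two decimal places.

417.06

Take in order of value per unit:
- search (162/20 per unit): all 20 → value 162, running total 162.00
- cache (114/21 per unit): all 21 → value 114, running total 276.00
- gateway (105/37 per unit): all 37 → value 105, running total 381.00
- thumbnailer (21/31 per unit): all 31 → value 21, running total 402.00
- metrics (16/34 per unit): 32 of 34 → value 32×16/34 = 15.0588, running total 417.06
Total 417.06.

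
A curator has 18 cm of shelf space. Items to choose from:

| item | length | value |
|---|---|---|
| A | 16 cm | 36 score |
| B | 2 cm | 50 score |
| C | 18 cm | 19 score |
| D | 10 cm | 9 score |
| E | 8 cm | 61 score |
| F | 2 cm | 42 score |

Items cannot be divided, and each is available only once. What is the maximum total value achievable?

153 score

Check high-value combinations within 18 cm:
- B+E+F: length 2+8+2=12, value 50+61+42=153
- B+E: length 2+8=10, value 50+61=111
- E+F: length 8+2=10, value 61+42=103
- B+D+F: length 2+10+2=14, value 50+9+42=101
Best: 153 score.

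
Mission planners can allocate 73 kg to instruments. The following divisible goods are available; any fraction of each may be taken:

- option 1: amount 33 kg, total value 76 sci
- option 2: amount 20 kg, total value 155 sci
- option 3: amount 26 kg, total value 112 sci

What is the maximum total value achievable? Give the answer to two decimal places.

Take in order of value per unit:
- option 2 (155/20 per unit): all 20 → value 155, running total 155.00
- option 3 (112/26 per unit): all 26 → value 112, running total 267.00
- option 1 (76/33 per unit): 27 of 33 → value 27×76/33 = 62.1818, running total 329.18
Total 329.18.

329.18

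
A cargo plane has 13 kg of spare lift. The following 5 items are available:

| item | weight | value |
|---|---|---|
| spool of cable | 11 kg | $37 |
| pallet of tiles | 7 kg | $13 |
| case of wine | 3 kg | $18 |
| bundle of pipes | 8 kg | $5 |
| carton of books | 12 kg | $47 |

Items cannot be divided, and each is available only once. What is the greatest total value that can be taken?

$47

Check high-value combinations within 13 kg:
- carton of books: weight 12, value 47
- spool of cable: weight 11, value 37
- pallet of tiles+case of wine: weight 7+3=10, value 13+18=31
Best: $47.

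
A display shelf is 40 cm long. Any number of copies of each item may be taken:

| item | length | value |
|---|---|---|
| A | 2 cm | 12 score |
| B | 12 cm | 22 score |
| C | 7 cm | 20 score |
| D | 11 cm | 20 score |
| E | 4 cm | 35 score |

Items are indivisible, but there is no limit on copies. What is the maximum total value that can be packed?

350 score

Best value-per-unit is E at 35/4, and filling with it alone uses length 10×4=40. No mix of the others beats 10×35 = 350.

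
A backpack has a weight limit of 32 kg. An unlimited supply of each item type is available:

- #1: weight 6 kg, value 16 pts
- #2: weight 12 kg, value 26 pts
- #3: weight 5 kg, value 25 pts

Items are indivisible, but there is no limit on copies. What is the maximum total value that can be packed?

150 pts

Best value-per-unit is #3 at 25/5, and filling with it alone uses weight 6×5=30. No mix of the others beats 6×25 = 150.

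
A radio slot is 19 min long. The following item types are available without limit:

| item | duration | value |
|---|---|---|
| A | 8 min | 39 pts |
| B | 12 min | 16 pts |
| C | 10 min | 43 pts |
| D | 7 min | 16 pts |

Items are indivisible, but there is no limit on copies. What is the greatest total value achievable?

Best value-per-unit is A at 39/8; filling with it alone gives 2×39 = 78.
Optimal mix: 1×A + 1×C → duration 18, value 82.

82 pts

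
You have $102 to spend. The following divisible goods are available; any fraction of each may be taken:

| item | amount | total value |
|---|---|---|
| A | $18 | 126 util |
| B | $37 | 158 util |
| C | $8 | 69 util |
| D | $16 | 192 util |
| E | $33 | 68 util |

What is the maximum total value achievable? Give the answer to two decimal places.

592.39

Take in order of value per unit:
- D (192/16 per unit): all 16 → value 192, running total 192.00
- C (69/8 per unit): all 8 → value 69, running total 261.00
- A (126/18 per unit): all 18 → value 126, running total 387.00
- B (158/37 per unit): all 37 → value 158, running total 545.00
- E (68/33 per unit): 23 of 33 → value 23×68/33 = 47.3939, running total 592.39
Total 592.39.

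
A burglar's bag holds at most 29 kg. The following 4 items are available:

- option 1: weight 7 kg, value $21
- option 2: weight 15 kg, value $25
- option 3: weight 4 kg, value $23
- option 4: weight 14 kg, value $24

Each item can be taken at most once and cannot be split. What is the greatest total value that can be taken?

$69

Check high-value combinations within 29 kg:
- option 1+option 2+option 3: weight 7+15+4=26, value 21+25+23=69
- option 1+option 3+option 4: weight 7+4+14=25, value 21+23+24=68
- option 2+option 4: weight 15+14=29, value 25+24=49
Best: $69.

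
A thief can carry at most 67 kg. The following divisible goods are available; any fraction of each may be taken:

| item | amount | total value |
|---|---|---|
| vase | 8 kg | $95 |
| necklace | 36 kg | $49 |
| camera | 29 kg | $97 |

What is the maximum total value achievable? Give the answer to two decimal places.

Take in order of value per unit:
- vase (95/8 per unit): all 8 → value 95, running total 95.00
- camera (97/29 per unit): all 29 → value 97, running total 192.00
- necklace (49/36 per unit): 30 of 36 → value 30×49/36 = 40.8333, running total 232.83
Total 232.83.

232.83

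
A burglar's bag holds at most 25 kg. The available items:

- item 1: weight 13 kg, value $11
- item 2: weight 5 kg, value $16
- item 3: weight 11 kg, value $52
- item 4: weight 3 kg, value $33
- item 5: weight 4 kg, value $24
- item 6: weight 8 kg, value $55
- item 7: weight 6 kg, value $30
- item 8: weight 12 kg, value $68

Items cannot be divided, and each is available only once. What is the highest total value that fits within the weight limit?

Check high-value combinations within 25 kg:
- item 4+item 6+item 8: weight 3+8+12=23, value 33+55+68=156
- item 4+item 5+item 7+item 8: weight 3+4+6+12=25, value 33+24+30+68=155
- item 5+item 6+item 8: weight 4+8+12=24, value 24+55+68=147
Best: $156.

$156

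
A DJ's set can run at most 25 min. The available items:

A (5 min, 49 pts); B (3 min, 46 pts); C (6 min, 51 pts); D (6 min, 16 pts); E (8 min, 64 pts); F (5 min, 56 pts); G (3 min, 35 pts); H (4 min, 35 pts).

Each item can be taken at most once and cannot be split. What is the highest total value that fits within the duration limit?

252 pts

This is a 0/1 knapsack; check combinations near the capacity.
- B+C+E+F+G: duration 3+6+8+5+3=25, value 46+51+64+56+35=252
- A+B+E+F+G: duration 5+3+8+5+3=24, value 49+46+64+56+35=250
- A+B+E+F+H: duration 5+3+8+5+4=25, value 49+46+64+56+35=250
- A+B+C+E+G: duration 5+3+6+8+3=25, value 49+46+51+64+35=245
- A+E+F+G+H: duration 5+8+5+3+4=25, value 49+64+56+35+35=239
Best: 252 pts.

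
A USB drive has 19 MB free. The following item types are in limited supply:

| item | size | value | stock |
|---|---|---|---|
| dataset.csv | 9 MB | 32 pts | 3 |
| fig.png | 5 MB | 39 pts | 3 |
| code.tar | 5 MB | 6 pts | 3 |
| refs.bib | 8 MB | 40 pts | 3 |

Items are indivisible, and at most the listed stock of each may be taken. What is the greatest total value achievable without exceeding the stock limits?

Top feasible selections:
- 2×fig.png + 1×refs.bib: size 18, value 118
- 3×fig.png: size 15, value 117
- 1×dataset.csv + 2×fig.png: size 19, value 110
- 1×fig.png + 1×code.tar + 1×refs.bib: size 18, value 85
Best: 118 pts.

118 pts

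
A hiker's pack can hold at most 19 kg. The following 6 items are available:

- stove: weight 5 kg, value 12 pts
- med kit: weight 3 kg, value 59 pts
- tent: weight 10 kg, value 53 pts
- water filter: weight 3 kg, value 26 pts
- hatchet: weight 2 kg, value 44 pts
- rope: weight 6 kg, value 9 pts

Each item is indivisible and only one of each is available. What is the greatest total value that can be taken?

Check high-value combinations within 19 kg:
- med kit+tent+water filter+hatchet: weight 3+10+3+2=18, value 59+53+26+44=182
- med kit+tent+hatchet: weight 3+10+2=15, value 59+53+44=156
- stove+med kit+water filter+hatchet+rope: weight 5+3+3+2+6=19, value 12+59+26+44+9=150
- stove+med kit+water filter+hatchet: weight 5+3+3+2=13, value 12+59+26+44=141
Best: 182 pts.

182 pts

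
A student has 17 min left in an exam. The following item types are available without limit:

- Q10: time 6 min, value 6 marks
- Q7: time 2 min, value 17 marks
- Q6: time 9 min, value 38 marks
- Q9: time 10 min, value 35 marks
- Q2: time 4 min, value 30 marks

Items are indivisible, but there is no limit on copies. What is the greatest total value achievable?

136 marks

Best value-per-unit is Q7 at 17/2, and filling with it alone uses time 8×2=16. No mix of the others beats 8×17 = 136.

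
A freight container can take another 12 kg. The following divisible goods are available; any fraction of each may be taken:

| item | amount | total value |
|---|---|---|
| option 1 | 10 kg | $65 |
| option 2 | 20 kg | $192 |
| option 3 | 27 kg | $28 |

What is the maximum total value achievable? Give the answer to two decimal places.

Take in order of value per unit:
- option 2 (192/20 per unit): 12 of 20 → value 12×192/20 = 115.2000, running total 115.20
Total 115.20.

115.20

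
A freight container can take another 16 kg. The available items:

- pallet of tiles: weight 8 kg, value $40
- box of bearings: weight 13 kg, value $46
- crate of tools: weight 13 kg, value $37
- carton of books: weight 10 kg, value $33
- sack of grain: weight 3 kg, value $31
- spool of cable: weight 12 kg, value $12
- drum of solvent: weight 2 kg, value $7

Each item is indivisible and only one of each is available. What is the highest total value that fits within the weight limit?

This is a 0/1 knapsack; check combinations near the capacity.
- pallet of tiles+sack of grain+drum of solvent: weight 8+3+2=13, value 40+31+7=78
- box of bearings+sack of grain: weight 13+3=16, value 46+31=77
- pallet of tiles+sack of grain: weight 8+3=11, value 40+31=71
- carton of books+sack of grain+drum of solvent: weight 10+3+2=15, value 33+31+7=71
Best: $78.

$78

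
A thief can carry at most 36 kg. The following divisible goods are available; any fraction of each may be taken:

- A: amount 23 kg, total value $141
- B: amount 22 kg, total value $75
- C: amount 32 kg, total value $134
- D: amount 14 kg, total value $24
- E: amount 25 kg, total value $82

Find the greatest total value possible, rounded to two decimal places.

195.44

Take in order of value per unit:
- A (141/23 per unit): all 23 → value 141, running total 141.00
- C (134/32 per unit): 13 of 32 → value 13×134/32 = 54.4375, running total 195.44
Total 195.44.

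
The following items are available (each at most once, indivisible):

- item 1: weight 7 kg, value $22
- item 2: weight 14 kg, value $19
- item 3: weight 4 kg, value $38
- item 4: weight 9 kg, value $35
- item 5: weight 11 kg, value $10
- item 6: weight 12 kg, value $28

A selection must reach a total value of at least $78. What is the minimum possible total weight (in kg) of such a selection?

20

Subsets with value ≥ 78, sorted by total weight:
- item 1+item 3+item 4: weight 20, value 95
- item 1+item 3+item 6: weight 23, value 88
Minimum weight: 20 kg.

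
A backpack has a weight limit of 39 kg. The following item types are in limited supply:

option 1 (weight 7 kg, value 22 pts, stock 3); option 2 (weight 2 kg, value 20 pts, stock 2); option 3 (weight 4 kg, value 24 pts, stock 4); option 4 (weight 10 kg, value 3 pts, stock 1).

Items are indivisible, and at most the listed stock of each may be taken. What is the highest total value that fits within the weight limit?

182 pts

Best selections within weight 39 and stock limits:
- 3×option 1 + 1×option 2 + 4×option 3: weight 39, value 182
- 2×option 1 + 2×option 2 + 4×option 3: weight 34, value 180
- 3×option 1 + 2×option 2 + 3×option 3: weight 37, value 178
Best: 182 pts.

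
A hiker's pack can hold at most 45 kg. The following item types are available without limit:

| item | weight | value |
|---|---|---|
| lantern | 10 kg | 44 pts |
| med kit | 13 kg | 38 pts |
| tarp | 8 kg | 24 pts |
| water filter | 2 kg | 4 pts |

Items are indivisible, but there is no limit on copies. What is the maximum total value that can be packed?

Best value-per-unit is lantern at 44/10; filling with it alone gives 4×44 = 176.
Optimal mix: 4×lantern + 2×water filter → weight 44, value 184.

184 pts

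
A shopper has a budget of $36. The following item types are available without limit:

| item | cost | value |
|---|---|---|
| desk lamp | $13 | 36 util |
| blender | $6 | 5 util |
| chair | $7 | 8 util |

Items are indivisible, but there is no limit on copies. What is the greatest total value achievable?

80 util

Best value-per-unit is desk lamp at 36/13; filling with it alone gives 2×36 = 72.
Optimal mix: 2×desk lamp + 1×chair → cost 33, value 80.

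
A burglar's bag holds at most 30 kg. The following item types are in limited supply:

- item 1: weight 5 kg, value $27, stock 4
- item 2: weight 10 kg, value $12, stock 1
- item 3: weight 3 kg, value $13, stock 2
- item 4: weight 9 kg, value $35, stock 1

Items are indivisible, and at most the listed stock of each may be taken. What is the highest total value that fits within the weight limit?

$143

Top feasible selections:
- 4×item 1 + 1×item 4: weight 29, value 143
- 3×item 1 + 2×item 3 + 1×item 4: weight 30, value 142
Best: $143.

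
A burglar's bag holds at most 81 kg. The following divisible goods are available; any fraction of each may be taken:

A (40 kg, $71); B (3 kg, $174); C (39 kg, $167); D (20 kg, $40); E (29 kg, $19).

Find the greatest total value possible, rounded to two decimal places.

Take in order of value per unit:
- B (174/3 per unit): all 3 → value 174, running total 174.00
- C (167/39 per unit): all 39 → value 167, running total 341.00
- D (40/20 per unit): all 20 → value 40, running total 381.00
- A (71/40 per unit): 19 of 40 → value 19×71/40 = 33.7250, running total 414.73
Total 414.73.

414.73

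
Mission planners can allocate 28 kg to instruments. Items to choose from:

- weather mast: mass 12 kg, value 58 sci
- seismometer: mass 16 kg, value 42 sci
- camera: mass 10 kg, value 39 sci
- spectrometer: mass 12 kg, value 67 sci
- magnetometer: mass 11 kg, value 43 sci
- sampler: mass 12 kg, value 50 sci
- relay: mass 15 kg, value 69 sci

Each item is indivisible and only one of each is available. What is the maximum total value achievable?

Check high-value combinations within 28 kg:
- spectrometer+relay: mass 12+15=27, value 67+69=136
- weather mast+relay: mass 12+15=27, value 58+69=127
- weather mast+spectrometer: mass 12+12=24, value 58+67=125
- sampler+relay: mass 12+15=27, value 50+69=119
- spectrometer+sampler: mass 12+12=24, value 67+50=117
Best: 136 sci.

136 sci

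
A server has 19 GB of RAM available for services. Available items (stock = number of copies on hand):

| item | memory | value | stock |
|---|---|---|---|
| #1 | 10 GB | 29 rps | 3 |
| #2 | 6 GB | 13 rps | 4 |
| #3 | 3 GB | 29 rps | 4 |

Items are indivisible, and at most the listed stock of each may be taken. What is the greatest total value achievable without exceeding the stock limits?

Top feasible selections:
- 1×#2 + 4×#3: memory 18, value 129
- 4×#3: memory 12, value 116
- 1×#1 + 3×#3: memory 19, value 116
- 1×#2 + 3×#3: memory 15, value 100
Best: 129 rps.

129 rps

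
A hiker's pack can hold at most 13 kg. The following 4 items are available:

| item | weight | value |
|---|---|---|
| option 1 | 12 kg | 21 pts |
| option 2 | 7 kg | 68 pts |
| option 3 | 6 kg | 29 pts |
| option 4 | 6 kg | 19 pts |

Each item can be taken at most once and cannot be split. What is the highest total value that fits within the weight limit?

97 pts

Check high-value combinations within 13 kg:
- option 2+option 3: weight 7+6=13, value 68+29=97
- option 2+option 4: weight 7+6=13, value 68+19=87
- option 2: weight 7, value 68
Best: 97 pts.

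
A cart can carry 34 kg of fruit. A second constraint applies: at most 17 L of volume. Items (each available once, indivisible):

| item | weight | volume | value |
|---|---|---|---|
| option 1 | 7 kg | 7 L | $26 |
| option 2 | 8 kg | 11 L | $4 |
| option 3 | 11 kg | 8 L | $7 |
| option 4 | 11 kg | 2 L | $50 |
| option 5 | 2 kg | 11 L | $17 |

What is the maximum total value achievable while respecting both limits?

$83

Feasible sets respecting both limits:
- option 1+option 3+option 4: weight 29, volume 17, value 83
- option 1+option 4: weight 18, volume 9, value 76
- option 4+option 5: weight 13, volume 13, value 67
- option 3+option 4: weight 22, volume 10, value 57
Best: $83.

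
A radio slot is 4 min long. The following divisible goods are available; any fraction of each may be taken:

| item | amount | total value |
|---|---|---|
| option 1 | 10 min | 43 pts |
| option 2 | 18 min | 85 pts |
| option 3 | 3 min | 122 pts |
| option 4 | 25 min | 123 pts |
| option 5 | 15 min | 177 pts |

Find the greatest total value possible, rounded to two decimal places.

133.80

Take in order of value per unit:
- option 3 (122/3 per unit): all 3 → value 122, running total 122.00
- option 5 (177/15 per unit): 1 of 15 → value 1×177/15 = 11.8000, running total 133.80
Total 133.80.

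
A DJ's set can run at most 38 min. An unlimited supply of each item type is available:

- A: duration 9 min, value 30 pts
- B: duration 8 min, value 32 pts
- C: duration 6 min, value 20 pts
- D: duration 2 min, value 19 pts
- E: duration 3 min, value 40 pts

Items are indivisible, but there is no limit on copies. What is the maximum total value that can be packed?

Best value-per-unit is E at 40/3; filling with it alone gives 12×40 = 480.
Optimal mix: 1×D + 12×E → duration 38, value 499.

499 pts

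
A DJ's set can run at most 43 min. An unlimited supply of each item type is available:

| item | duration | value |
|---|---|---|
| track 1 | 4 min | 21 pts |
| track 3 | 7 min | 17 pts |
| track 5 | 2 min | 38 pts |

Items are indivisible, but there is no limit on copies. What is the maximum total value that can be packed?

Best value-per-unit is track 5 at 38/2, and filling with it alone uses duration 21×2=42. No mix of the others beats 21×38 = 798.

798 pts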